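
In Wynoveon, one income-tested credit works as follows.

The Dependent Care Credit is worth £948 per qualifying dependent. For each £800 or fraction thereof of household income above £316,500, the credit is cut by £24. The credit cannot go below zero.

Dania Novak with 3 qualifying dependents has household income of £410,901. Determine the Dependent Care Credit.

Dependent Care Credit: base = 3 × £948 = £2,844. income exceeds £316,500 by £94,401 → 119 increments × £24 = £2,856 ≥ base, so the credit is £0.

£0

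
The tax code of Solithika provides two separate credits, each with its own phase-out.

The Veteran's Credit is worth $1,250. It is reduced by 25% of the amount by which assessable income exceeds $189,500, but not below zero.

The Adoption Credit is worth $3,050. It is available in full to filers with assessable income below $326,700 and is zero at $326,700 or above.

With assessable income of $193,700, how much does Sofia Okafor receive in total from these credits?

$3,250

Veteran's Credit: 25% of the $4,200 excess over $189,500 is $1,050; credit = $1,250 − $1,050 = $200.
Adoption Credit: $193,700 is below the $326,700 cutoff, so the full $3,050 applies.
Total: $200 + $3,050 = $3,250.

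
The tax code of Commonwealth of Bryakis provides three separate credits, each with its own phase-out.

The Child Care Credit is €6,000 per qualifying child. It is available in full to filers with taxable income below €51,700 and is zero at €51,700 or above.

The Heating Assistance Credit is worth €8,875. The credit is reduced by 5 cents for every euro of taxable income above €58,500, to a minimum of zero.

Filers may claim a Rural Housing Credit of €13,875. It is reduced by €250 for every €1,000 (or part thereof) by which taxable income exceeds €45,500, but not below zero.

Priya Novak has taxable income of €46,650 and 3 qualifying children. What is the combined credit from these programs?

€40,250

Child Care Credit: base = 3 × €6,000 = €18,000. €46,650 is below the €51,700 cutoff, so the full €18,000 applies.
Heating Assistance Credit: €46,650 is at or below the €58,500 threshold, so the full €8,875 applies.
Rural Housing Credit: income exceeds €45,500 by €1,150, which is 2 full-or-partial €1,000 increments; reduction = 2 × €250 = €500, leaving €13,375.
Total: €18,000 + €8,875 + €13,375 = €40,250.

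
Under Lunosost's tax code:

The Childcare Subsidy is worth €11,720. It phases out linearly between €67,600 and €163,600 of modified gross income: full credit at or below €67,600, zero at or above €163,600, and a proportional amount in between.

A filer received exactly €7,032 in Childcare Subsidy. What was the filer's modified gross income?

€106,000

€7,032 is 7,032/11,720 of the full €11,720, so 4,688/11,720 of the €96,000 range has been used: income = €67,600 + €96,000 × 4,688/11,720 = €106,000.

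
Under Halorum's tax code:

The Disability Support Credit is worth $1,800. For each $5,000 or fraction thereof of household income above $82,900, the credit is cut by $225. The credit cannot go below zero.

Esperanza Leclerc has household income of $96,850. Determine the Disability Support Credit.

$1,125

Disability Support Credit: income exceeds $82,900 by $13,950, which is 3 full-or-partial $5,000 increments; reduction = 3 × $225 = $675, leaving $1,125.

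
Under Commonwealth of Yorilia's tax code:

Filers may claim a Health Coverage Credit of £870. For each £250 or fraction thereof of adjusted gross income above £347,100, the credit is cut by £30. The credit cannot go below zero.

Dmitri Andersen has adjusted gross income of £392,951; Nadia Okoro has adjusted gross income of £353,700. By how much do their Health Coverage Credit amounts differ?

Dmitri (£392,951): Health Coverage Credit: income exceeds £347,100 by £45,851 → 184 increments × £30 = £5,520 ≥ base, so the credit is £0.
Nadia (£353,700): Health Coverage Credit: income exceeds £347,100 by £6,600, which is 27 full-or-partial £250 increments; reduction = 27 × £30 = £810, leaving £60.
Difference: |£0 − £60| = £60.

£60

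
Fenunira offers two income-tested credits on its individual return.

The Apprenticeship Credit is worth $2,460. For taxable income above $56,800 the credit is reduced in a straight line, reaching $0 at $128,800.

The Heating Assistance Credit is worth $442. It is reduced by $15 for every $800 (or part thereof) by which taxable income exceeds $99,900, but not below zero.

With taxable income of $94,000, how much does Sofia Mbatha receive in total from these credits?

Apprenticeship Credit: $94,000 is $37,200 into a $72,000 phase-out range, leaving 34,800/72,000 of the credit: $2,460 × 34,800/72,000 = $1,189.
Heating Assistance Credit: $94,000 is at or below the $99,900 threshold, so the full $442 applies.
Total: $1,189 + $442 = $1,631.

$1,631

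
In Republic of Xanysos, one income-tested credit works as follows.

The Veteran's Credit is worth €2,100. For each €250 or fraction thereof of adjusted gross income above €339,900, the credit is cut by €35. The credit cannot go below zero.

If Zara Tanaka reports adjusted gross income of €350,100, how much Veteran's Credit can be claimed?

€665

Veteran's Credit: income exceeds €339,900 by €10,200, which is 41 full-or-partial €250 increments; reduction = 41 × €35 = €1,435, leaving €665.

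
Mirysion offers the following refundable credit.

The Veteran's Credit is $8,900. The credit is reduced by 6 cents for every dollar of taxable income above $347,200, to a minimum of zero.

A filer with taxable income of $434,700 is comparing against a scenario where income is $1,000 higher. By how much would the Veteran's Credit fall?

$60

At $434,700 — 6% of the $87,500 excess over $347,200 is $5,250; credit = $8,900 − $5,250 = $3,650.
At $435,700 — 6% of the $88,500 excess over $347,200 is $5,310; credit = $8,900 − $5,310 = $3,590.
Lost: $3,650 − $3,590 = $60.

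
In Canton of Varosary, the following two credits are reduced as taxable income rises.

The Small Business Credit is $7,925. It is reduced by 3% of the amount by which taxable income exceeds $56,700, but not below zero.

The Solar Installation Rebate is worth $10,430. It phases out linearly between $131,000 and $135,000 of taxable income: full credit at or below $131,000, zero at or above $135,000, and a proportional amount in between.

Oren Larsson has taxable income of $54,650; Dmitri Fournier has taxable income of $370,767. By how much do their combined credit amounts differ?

Oren ($54,650): Small Business Credit: $54,650 is at or below the $56,700 threshold, so the full $7,925 applies. Solar Installation Rebate: $54,650 is at or below the $131,000 threshold, so the full $10,430 applies. total $7,925 + $10,430 = $18,355
Dmitri ($370,767): Small Business Credit: 3% of the $314,067 excess over $56,700 is $9,422.01 ≥ base, so the credit is $0. Solar Installation Rebate: $370,767 is at or above $135,000, so the credit is $0. total $0 + $0 = $0
Difference: |$18,355 − $0| = $18,355.

$18,355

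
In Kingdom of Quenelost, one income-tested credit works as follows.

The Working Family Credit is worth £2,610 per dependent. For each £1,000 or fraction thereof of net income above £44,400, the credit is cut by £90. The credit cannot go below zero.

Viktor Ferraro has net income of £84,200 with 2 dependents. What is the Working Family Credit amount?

£1,620

Working Family Credit: base = 2 × £2,610 = £5,220. income exceeds £44,400 by £39,800, which is 40 full-or-partial £1,000 increments; reduction = 40 × £90 = £3,600, leaving £1,620.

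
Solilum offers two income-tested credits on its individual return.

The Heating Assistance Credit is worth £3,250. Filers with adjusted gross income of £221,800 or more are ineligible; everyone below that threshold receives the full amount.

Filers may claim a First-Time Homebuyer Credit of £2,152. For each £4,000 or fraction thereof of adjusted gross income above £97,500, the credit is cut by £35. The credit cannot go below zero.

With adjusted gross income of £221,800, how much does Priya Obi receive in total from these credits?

Heating Assistance Credit: £221,800 meets or exceeds the £221,800 cutoff, so the credit is £0.
First-Time Homebuyer Credit: income exceeds £97,500 by £124,300, which is 32 full-or-partial £4,000 increments; reduction = 32 × £35 = £1,120, leaving £1,032.
Total: £0 + £1,032 = £1,032.

£1,032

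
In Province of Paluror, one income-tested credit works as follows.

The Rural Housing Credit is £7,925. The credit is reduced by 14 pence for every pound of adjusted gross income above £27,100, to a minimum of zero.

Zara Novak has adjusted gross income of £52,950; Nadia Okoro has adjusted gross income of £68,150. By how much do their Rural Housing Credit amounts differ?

£2,128

Zara (£52,950): Rural Housing Credit: 14% of the £25,850 excess over £27,100 is £3,619; credit = £7,925 − £3,619 = £4,306.
Nadia (£68,150): Rural Housing Credit: 14% of the £41,050 excess over £27,100 is £5,747; credit = £7,925 − £5,747 = £2,178.
Difference: |£4,306 − £2,178| = £2,128.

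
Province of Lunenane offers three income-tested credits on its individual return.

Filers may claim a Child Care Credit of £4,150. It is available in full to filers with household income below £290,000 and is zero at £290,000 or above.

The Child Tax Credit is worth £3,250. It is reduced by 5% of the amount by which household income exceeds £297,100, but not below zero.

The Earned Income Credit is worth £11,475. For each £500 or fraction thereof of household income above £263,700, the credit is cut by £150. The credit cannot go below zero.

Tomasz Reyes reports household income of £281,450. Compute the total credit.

£13,475

Child Care Credit: £281,450 is below the £290,000 cutoff, so the full £4,150 applies.
Child Tax Credit: £281,450 is at or below the £297,100 threshold, so the full £3,250 applies.
Earned Income Credit: income exceeds £263,700 by £17,750, which is 36 full-or-partial £500 increments; reduction = 36 × £150 = £5,400, leaving £6,075.
Total: £4,150 + £3,250 + £6,075 = £13,475.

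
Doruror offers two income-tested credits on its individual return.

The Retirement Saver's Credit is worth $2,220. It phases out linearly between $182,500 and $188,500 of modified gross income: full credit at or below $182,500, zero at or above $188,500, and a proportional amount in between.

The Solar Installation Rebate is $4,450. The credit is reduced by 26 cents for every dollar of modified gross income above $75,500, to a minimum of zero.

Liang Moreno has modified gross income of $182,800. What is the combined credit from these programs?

$2,109

Retirement Saver's Credit: $182,800 is $300 into a $6,000 phase-out range, leaving 5,700/6,000 of the credit: $2,220 × 5,700/6,000 = $2,109.
Solar Installation Rebate: 26% of the $107,300 excess over $75,500 is $27,898 ≥ base, so the credit is $0.
Total: $2,109 + $0 = $2,109.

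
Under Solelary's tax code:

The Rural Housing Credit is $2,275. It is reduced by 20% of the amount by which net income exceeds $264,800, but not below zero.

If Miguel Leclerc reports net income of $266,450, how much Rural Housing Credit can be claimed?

$1,945

Rural Housing Credit: 20% of the $1,650 excess over $264,800 is $330; credit = $2,275 − $330 = $1,945.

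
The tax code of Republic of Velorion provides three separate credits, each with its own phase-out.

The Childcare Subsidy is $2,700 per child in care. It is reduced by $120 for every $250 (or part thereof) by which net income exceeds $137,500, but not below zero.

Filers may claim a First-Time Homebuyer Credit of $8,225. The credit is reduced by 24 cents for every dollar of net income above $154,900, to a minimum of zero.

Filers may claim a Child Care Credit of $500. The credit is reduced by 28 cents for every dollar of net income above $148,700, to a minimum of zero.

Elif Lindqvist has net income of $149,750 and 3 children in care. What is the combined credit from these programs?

$10,651

Childcare Subsidy: base = 3 × $2,700 = $8,100. income exceeds $137,500 by $12,250, which is 49 full-or-partial $250 increments; reduction = 49 × $120 = $5,880, leaving $2,220.
First-Time Homebuyer Credit: $149,750 is at or below the $154,900 threshold, so the full $8,225 applies.
Child Care Credit: 28% of the $1,050 excess over $148,700 is $294; credit = $500 − $294 = $206.
Total: $2,220 + $8,225 + $206 = $10,651.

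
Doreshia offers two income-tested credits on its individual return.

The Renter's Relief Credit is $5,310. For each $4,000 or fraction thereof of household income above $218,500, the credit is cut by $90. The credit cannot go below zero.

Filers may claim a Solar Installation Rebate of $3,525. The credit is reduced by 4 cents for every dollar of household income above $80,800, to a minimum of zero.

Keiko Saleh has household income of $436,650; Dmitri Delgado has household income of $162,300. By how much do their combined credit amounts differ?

$5,215

Keiko ($436,650): Renter's Relief Credit: income exceeds $218,500 by $218,150, which is 55 full-or-partial $4,000 increments; reduction = 55 × $90 = $4,950, leaving $360. Solar Installation Rebate: 4% of the $355,850 excess over $80,800 is $14,234 ≥ base, so the credit is $0. total $360 + $0 = $360
Dmitri ($162,300): Renter's Relief Credit: $162,300 is at or below the $218,500 threshold, so the full $5,310 applies. Solar Installation Rebate: 4% of the $81,500 excess over $80,800 is $3,260; credit = $3,525 − $3,260 = $265. total $5,310 + $265 = $5,575
Difference: |$360 − $5,575| = $5,215.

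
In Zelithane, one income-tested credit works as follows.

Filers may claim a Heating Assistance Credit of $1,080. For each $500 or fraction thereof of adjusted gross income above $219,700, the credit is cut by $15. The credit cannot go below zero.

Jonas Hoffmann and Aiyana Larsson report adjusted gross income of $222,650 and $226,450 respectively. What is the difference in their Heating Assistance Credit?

Jonas ($222,650): Heating Assistance Credit: income exceeds $219,700 by $2,950, which is 6 full-or-partial $500 increments; reduction = 6 × $15 = $90, leaving $990.
Aiyana ($226,450): Heating Assistance Credit: income exceeds $219,700 by $6,750, which is 14 full-or-partial $500 increments; reduction = 14 × $15 = $210, leaving $870.
Difference: |$990 − $870| = $120.

$120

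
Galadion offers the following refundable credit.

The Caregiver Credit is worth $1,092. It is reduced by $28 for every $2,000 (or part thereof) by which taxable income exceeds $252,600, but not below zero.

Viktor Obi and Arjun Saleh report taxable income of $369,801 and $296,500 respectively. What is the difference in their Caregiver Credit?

Viktor ($369,801): Caregiver Credit: income exceeds $252,600 by $117,201 → 59 increments × $28 = $1,652 ≥ base, so the credit is $0.
Arjun ($296,500): Caregiver Credit: income exceeds $252,600 by $43,900, which is 22 full-or-partial $2,000 increments; reduction = 22 × $28 = $616, leaving $476.
Difference: |$0 − $476| = $476.

$476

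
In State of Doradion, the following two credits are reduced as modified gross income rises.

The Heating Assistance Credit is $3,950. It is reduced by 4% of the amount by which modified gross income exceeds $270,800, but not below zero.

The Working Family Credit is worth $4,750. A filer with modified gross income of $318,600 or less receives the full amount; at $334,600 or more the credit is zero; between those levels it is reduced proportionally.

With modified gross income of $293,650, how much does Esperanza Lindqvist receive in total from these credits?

Heating Assistance Credit: 4% of the $22,850 excess over $270,800 is $914; credit = $3,950 − $914 = $3,036.
Working Family Credit: $293,650 is at or below the $318,600 threshold, so the full $4,750 applies.
Total: $3,036 + $4,750 = $7,786.

$7,786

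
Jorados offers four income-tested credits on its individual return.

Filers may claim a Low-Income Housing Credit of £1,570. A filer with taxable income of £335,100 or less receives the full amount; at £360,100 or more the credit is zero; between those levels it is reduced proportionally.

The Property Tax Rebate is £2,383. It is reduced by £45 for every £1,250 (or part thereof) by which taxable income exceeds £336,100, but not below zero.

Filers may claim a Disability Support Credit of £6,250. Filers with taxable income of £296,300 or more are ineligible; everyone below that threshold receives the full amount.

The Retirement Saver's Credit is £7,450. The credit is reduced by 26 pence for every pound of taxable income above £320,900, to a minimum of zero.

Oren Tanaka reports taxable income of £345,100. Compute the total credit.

£4,123

Low-Income Housing Credit: £345,100 is £10,000 into a £25,000 phase-out range, leaving 15,000/25,000 of the credit: £1,570 × 15,000/25,000 = £942.
Property Tax Rebate: income exceeds £336,100 by £9,000, which is 8 full-or-partial £1,250 increments; reduction = 8 × £45 = £360, leaving £2,023.
Disability Support Credit: £345,100 meets or exceeds the £296,300 cutoff, so the credit is £0.
Retirement Saver's Credit: 26% of the £24,200 excess over £320,900 is £6,292; credit = £7,450 − £6,292 = £1,158.
Total: £942 + £2,023 + £0 + £1,158 = £4,123.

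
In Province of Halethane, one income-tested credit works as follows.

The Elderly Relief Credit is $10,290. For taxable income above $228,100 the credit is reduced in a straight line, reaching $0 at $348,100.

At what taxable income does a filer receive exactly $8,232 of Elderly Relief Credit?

$8,232 is 8,232/10,290 of the full $10,290, so 2,058/10,290 of the $120,000 range has been used: income = $228,100 + $120,000 × 2,058/10,290 = $252,100.

$252,100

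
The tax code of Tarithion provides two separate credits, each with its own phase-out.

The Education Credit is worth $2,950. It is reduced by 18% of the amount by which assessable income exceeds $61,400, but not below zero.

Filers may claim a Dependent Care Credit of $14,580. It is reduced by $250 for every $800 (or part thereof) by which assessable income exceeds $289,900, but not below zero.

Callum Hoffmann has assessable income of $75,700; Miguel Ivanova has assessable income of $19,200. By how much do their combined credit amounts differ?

Callum ($75,700): Education Credit: 18% of the $14,300 excess over $61,400 is $2,574; credit = $2,950 − $2,574 = $376. Dependent Care Credit: $75,700 is at or below the $289,900 threshold, so the full $14,580 applies. total $376 + $14,580 = $14,956
Miguel ($19,200): Education Credit: $19,200 is at or below the $61,400 threshold, so the full $2,950 applies. Dependent Care Credit: $19,200 is at or below the $289,900 threshold, so the full $14,580 applies. total $2,950 + $14,580 = $17,530
Difference: |$14,956 − $17,530| = $2,574.

$2,574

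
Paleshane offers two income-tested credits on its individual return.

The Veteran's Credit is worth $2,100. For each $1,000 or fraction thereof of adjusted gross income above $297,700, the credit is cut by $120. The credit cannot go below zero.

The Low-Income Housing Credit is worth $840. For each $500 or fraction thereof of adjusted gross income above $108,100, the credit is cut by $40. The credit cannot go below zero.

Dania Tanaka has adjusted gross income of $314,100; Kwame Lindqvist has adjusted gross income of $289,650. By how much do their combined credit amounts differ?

Dania ($314,100): Veteran's Credit: income exceeds $297,700 by $16,400, which is 17 full-or-partial $1,000 increments; reduction = 17 × $120 = $2,040, leaving $60. Low-Income Housing Credit: income exceeds $108,100 by $206,000 → 412 increments × $40 = $16,480 ≥ base, so the credit is $0. total $60 + $0 = $60
Kwame ($289,650): Veteran's Credit: $289,650 is at or below the $297,700 threshold, so the full $2,100 applies. Low-Income Housing Credit: income exceeds $108,100 by $181,550 → 364 increments × $40 = $14,560 ≥ base, so the credit is $0. total $2,100 + $0 = $2,100
Difference: |$60 − $2,100| = $2,040.

$2,040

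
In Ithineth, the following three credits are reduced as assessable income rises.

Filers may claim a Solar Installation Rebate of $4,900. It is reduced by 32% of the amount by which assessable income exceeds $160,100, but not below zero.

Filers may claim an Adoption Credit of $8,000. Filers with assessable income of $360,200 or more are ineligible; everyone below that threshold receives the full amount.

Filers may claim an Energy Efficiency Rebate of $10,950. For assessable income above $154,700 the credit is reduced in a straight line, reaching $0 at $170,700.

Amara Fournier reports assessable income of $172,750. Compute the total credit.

Solar Installation Rebate: 32% of the $12,650 excess over $160,100 is $4,048; credit = $4,900 − $4,048 = $852.
Adoption Credit: $172,750 is below the $360,200 cutoff, so the full $8,000 applies.
Energy Efficiency Rebate: $172,750 is at or above $170,700, so the credit is $0.
Total: $852 + $8,000 + $0 = $8,852.

$8,852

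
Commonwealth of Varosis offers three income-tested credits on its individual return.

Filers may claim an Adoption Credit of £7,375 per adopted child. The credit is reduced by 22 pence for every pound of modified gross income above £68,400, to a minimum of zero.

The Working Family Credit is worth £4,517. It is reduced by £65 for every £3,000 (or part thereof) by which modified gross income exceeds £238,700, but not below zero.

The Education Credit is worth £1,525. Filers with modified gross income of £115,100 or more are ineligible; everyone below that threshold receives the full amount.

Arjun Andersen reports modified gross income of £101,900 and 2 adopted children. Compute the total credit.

£13,422

Adoption Credit: base = 2 × £7,375 = £14,750. 22% of the £33,500 excess over £68,400 is £7,370; credit = £14,750 − £7,370 = £7,380.
Working Family Credit: £101,900 is at or below the £238,700 threshold, so the full £4,517 applies.
Education Credit: £101,900 is below the £115,100 cutoff, so the full £1,525 applies.
Total: £7,380 + £4,517 + £1,525 = £13,422.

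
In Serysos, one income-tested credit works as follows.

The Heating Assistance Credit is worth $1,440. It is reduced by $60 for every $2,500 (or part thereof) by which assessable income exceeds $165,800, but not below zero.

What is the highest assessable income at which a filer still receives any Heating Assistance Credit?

After 23 increments the reduction is 23 × $60 = $1,380, leaving $60; one more increment wipes it out. Increment 23 ends at excess 23 × $2,500 = $57,500, so the highest qualifying income is $165,800 + $57,500 = $223,300.

$223,300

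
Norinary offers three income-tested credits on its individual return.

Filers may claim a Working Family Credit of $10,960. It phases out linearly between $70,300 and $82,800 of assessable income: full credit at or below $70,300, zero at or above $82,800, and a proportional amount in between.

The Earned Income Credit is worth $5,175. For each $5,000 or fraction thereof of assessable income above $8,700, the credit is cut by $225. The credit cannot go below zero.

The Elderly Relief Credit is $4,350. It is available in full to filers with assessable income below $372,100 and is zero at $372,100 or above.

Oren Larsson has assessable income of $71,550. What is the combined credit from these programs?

Working Family Credit: $71,550 is $1,250 into a $12,500 phase-out range, leaving 11,250/12,500 of the credit: $10,960 × 11,250/12,500 = $9,864.
Earned Income Credit: income exceeds $8,700 by $62,850, which is 13 full-or-partial $5,000 increments; reduction = 13 × $225 = $2,925, leaving $2,250.
Elderly Relief Credit: $71,550 is below the $372,100 cutoff, so the full $4,350 applies.
Total: $9,864 + $2,250 + $4,350 = $16,464.

$16,464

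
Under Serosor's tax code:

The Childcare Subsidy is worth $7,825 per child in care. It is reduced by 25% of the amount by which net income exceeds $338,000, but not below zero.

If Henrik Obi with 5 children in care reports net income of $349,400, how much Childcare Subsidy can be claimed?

Childcare Subsidy: base = 5 × $7,825 = $39,125. 25% of the $11,400 excess over $338,000 is $2,850; credit = $39,125 − $2,850 = $36,275.

$36,275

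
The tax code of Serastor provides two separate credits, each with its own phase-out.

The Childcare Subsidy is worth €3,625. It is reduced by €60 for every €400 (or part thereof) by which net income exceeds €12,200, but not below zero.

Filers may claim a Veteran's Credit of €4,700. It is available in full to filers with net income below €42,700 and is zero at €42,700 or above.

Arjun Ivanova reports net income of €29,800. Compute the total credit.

€5,685

Childcare Subsidy: income exceeds €12,200 by €17,600, which is 44 full-or-partial €400 increments; reduction = 44 × €60 = €2,640, leaving €985.
Veteran's Credit: €29,800 is below the €42,700 cutoff, so the full €4,700 applies.
Total: €985 + €4,700 = €5,685.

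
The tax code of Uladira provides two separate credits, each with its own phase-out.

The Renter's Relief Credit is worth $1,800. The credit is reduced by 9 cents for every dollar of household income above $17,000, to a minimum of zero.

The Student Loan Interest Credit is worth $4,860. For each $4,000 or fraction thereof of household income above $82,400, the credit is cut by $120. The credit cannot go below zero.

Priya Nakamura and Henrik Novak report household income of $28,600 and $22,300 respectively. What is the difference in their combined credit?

Priya ($28,600): Renter's Relief Credit: 9% of the $11,600 excess over $17,000 is $1,044; credit = $1,800 − $1,044 = $756. Student Loan Interest Credit: $28,600 is at or below the $82,400 threshold, so the full $4,860 applies. total $756 + $4,860 = $5,616
Henrik ($22,300): Renter's Relief Credit: 9% of the $5,300 excess over $17,000 is $477; credit = $1,800 − $477 = $1,323. Student Loan Interest Credit: $22,300 is at or below the $82,400 threshold, so the full $4,860 applies. total $1,323 + $4,860 = $6,183
Difference: |$5,616 − $6,183| = $567.

$567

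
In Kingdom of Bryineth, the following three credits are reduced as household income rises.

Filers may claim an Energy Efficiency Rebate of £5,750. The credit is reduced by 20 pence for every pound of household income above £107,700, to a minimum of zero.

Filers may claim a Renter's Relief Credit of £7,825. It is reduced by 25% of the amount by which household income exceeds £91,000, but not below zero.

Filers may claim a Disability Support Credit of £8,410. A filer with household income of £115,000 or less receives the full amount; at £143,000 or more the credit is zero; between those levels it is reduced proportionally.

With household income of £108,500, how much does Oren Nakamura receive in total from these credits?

Energy Efficiency Rebate: 20% of the £800 excess over £107,700 is £160; credit = £5,750 − £160 = £5,590.
Renter's Relief Credit: 25% of the £17,500 excess over £91,000 is £4,375; credit = £7,825 − £4,375 = £3,450.
Disability Support Credit: £108,500 is at or below the £115,000 threshold, so the full £8,410 applies.
Total: £5,590 + £3,450 + £8,410 = £17,450.

£17,450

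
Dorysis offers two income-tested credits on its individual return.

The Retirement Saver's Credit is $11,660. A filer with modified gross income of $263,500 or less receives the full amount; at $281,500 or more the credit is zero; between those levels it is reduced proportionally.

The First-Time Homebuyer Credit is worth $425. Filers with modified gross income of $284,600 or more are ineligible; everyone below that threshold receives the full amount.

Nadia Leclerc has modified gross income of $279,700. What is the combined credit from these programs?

$1,591

Retirement Saver's Credit: $279,700 is $16,200 into a $18,000 phase-out range, leaving 1,800/18,000 of the credit: $11,660 × 1,800/18,000 = $1,166.
First-Time Homebuyer Credit: $279,700 is below the $284,600 cutoff, so the full $425 applies.
Total: $1,166 + $425 = $1,591.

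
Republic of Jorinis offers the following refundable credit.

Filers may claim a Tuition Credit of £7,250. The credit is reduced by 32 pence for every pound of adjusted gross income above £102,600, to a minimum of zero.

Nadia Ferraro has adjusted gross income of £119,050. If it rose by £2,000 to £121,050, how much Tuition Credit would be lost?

£640

At £119,050 — 32% of the £16,450 excess over £102,600 is £5,264; credit = £7,250 − £5,264 = £1,986.
At £121,050 — 32% of the £18,450 excess over £102,600 is £5,904; credit = £7,250 − £5,904 = £1,346.
Lost: £1,986 − £1,346 = £640.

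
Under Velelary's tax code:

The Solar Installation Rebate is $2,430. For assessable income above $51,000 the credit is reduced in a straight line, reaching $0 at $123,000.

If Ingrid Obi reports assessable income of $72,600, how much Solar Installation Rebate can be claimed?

Solar Installation Rebate: $72,600 is $21,600 into a $72,000 phase-out range, leaving 50,400/72,000 of the credit: $2,430 × 50,400/72,000 = $1,701.

$1,701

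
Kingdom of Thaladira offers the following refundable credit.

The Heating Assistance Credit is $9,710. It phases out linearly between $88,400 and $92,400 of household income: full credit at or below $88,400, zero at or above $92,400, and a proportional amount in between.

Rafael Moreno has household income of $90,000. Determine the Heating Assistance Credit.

$5,826

Heating Assistance Credit: $90,000 is $1,600 into a $4,000 phase-out range, leaving 2,400/4,000 of the credit: $9,710 × 2,400/4,000 = $5,826.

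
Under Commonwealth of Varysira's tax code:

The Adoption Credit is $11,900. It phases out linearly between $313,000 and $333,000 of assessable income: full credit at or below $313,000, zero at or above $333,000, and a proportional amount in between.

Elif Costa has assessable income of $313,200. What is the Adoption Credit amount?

$11,781

Adoption Credit: $313,200 is $200 into a $20,000 phase-out range, leaving 19,800/20,000 of the credit: $11,900 × 19,800/20,000 = $11,781.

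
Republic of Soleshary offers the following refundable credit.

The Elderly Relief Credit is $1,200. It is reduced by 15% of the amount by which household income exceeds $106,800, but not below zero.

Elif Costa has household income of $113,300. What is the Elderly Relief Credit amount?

$225

Elderly Relief Credit: 15% of the $6,500 excess over $106,800 is $975; credit = $1,200 − $975 = $225.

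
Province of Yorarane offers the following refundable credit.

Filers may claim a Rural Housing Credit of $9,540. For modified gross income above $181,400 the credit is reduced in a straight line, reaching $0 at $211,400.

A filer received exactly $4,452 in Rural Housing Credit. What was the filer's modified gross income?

$4,452 is 4,452/9,540 of the full $9,540, so 5,088/9,540 of the $30,000 range has been used: income = $181,400 + $30,000 × 5,088/9,540 = $197,400.

$197,400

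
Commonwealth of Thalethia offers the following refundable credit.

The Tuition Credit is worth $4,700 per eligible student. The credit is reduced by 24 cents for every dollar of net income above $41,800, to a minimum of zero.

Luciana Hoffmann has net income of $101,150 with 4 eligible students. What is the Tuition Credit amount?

$4,556

Tuition Credit: base = 4 × $4,700 = $18,800. 24% of the $59,350 excess over $41,800 is $14,244; credit = $18,800 − $14,244 = $4,556.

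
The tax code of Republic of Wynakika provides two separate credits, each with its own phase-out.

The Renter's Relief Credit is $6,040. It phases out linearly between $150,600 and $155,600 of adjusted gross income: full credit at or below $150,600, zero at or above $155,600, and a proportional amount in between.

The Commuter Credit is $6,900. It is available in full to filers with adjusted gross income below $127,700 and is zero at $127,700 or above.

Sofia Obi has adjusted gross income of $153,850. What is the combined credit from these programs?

$2,114

Renter's Relief Credit: $153,850 is $3,250 into a $5,000 phase-out range, leaving 1,750/5,000 of the credit: $6,040 × 1,750/5,000 = $2,114.
Commuter Credit: $153,850 meets or exceeds the $127,700 cutoff, so the credit is $0.
Total: $2,114 + $0 = $2,114.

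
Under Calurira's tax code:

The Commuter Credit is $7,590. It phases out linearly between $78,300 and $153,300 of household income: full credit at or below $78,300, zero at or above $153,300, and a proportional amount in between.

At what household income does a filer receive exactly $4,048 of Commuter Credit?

$113,300

$4,048 is 4,048/7,590 of the full $7,590, so 3,542/7,590 of the $75,000 range has been used: income = $78,300 + $75,000 × 3,542/7,590 = $113,300.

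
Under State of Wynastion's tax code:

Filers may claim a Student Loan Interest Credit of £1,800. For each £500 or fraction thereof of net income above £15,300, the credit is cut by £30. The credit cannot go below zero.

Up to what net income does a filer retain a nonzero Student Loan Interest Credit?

After 59 increments the reduction is 59 × £30 = £1,770, leaving £30; one more increment wipes it out. Increment 59 ends at excess 59 × £500 = £29,500, so the highest qualifying income is £15,300 + £29,500 = £44,800.

£44,800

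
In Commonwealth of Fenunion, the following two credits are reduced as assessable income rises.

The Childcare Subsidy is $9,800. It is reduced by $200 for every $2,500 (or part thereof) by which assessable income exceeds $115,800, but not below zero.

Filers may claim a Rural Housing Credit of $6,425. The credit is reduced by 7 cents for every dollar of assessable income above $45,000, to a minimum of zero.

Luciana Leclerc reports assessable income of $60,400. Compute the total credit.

Childcare Subsidy: $60,400 is at or below the $115,800 threshold, so the full $9,800 applies.
Rural Housing Credit: 7% of the $15,400 excess over $45,000 is $1,078; credit = $6,425 − $1,078 = $5,347.
Total: $9,800 + $5,347 = $15,147.

$15,147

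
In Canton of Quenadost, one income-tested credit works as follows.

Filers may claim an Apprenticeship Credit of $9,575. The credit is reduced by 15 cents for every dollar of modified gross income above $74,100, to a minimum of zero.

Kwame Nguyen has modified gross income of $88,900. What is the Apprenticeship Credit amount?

$7,355

Apprenticeship Credit: 15% of the $14,800 excess over $74,100 is $2,220; credit = $9,575 − $2,220 = $7,355.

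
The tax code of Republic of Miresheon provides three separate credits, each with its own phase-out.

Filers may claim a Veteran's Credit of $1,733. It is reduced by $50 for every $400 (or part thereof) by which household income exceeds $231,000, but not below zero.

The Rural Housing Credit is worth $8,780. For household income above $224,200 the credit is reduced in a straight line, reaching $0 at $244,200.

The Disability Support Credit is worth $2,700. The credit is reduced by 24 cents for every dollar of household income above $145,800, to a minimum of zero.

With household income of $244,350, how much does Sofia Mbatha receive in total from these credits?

Veteran's Credit: income exceeds $231,000 by $13,350, which is 34 full-or-partial $400 increments; reduction = 34 × $50 = $1,700, leaving $33.
Rural Housing Credit: $244,350 is at or above $244,200, so the credit is $0.
Disability Support Credit: 24% of the $98,550 excess over $145,800 is $23,652 ≥ base, so the credit is $0.
Total: $33 + $0 + $0 = $33.

$33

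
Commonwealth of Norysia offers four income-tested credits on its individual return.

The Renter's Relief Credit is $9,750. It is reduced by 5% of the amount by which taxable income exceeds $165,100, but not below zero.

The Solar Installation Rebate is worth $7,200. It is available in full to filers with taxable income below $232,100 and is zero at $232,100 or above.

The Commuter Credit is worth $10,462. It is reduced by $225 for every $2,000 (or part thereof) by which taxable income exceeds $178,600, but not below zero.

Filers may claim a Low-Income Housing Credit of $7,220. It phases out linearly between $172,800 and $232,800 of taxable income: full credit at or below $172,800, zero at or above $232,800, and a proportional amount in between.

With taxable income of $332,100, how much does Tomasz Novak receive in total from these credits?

Renter's Relief Credit: 5% of the $167,000 excess over $165,100 is $8,350; credit = $9,750 − $8,350 = $1,400.
Solar Installation Rebate: $332,100 meets or exceeds the $232,100 cutoff, so the credit is $0.
Commuter Credit: income exceeds $178,600 by $153,500 → 77 increments × $225 = $17,325 ≥ base, so the credit is $0.
Low-Income Housing Credit: $332,100 is at or above $232,800, so the credit is $0.
Total: $1,400 + $0 + $0 + $0 = $1,400.

$1,400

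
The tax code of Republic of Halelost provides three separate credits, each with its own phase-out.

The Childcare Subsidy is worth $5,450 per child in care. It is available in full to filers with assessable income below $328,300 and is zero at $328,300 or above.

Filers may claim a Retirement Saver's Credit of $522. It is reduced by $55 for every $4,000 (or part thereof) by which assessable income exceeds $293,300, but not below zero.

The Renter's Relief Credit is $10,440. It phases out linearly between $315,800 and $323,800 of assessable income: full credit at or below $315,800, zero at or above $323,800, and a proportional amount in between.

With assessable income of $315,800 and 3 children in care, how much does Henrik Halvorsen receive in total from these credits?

$26,982

Childcare Subsidy: base = 3 × $5,450 = $16,350. $315,800 is below the $328,300 cutoff, so the full $16,350 applies.
Retirement Saver's Credit: income exceeds $293,300 by $22,500, which is 6 full-or-partial $4,000 increments; reduction = 6 × $55 = $330, leaving $192.
Renter's Relief Credit: $315,800 is at or below the $315,800 threshold, so the full $10,440 applies.
Total: $16,350 + $192 + $10,440 = $26,982.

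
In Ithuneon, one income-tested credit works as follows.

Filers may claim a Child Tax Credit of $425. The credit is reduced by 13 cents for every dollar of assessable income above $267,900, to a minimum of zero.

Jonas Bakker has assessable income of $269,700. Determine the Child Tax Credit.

Child Tax Credit: 13% of the $1,800 excess over $267,900 is $234; credit = $425 − $234 = $191.

$191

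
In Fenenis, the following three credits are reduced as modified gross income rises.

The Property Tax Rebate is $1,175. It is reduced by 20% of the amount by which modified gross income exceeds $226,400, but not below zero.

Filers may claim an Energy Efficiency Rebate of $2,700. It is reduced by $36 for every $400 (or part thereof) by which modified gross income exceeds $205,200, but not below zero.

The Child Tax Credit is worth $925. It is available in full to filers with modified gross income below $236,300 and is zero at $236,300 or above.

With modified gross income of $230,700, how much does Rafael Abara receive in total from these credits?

$1,636

Property Tax Rebate: 20% of the $4,300 excess over $226,400 is $860; credit = $1,175 − $860 = $315.
Energy Efficiency Rebate: income exceeds $205,200 by $25,500, which is 64 full-or-partial $400 increments; reduction = 64 × $36 = $2,304, leaving $396.
Child Tax Credit: $230,700 is below the $236,300 cutoff, so the full $925 applies.
Total: $315 + $396 + $925 = $1,636.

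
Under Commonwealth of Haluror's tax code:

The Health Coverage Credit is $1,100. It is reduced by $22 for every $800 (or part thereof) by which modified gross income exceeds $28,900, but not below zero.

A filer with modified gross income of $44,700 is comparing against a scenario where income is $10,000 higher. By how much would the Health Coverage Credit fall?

$286

At $44,700 — income exceeds $28,900 by $15,800, which is 20 full-or-partial $800 increments; reduction = 20 × $22 = $440, leaving $660.
At $54,700 — income exceeds $28,900 by $25,800, which is 33 full-or-partial $800 increments; reduction = 33 × $22 = $726, leaving $374.
Lost: $660 − $374 = $286.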